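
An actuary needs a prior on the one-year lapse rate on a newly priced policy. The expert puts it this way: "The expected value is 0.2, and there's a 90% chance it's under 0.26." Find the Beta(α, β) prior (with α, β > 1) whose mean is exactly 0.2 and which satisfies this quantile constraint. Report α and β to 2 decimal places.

α ≈ 15.27, β ≈ 61.07

With mean 0.2 fixed, write α = 0.2s, β = 0.8s where s = α+β.
Need P(θ < 0.26) = 0.9 under Beta(0.2s, 0.8s). Normal approximation: (q−m)/√(m(1−m)/s) ≈ z_{0.9} = 1.28, so s ≈ 0.2·0.8·(1.28)²/(0.26−0.2)² = 73.0.
At s = 73.0: P(θ<0.26) ≈ 0.895. Adjusting to match 0.9 gives s ≈ 76.34.
So α = 0.2·76.34 ≈ 15.27, β = 0.8·76.34 ≈ 61.07.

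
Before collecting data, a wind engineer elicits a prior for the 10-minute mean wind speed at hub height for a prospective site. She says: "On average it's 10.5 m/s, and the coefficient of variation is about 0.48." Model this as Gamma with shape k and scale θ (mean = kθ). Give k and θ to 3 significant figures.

For Gamma(k, scale θ): mean = kθ, variance = kθ², so CV = 1/√k.
CV = 0.48, hence k = 1/CV² = 4.34.
Then θ = mean/k = 10.5/4.34 = 2.42.

k ≈ 4.34, θ ≈ 2.42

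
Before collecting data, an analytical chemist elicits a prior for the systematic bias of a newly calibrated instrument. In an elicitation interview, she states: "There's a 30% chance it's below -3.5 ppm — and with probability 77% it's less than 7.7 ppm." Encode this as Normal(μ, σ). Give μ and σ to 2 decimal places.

μ = 1.15, σ = 8.87

For Normal(μ,σ), the p-quantile is μ + z_p·σ. Here z_{0.3} = -0.5244, z_{0.77} = 0.7388.
So -3.5 = μ − 0.5244σ and 7.7 = μ + 0.7388σ.
Subtracting: σ = (7.7 − -3.5)/(0.7388 − (-0.5244)) = 8.87.
Then μ = -3.5 − (-0.5244)·8.87 = 1.15.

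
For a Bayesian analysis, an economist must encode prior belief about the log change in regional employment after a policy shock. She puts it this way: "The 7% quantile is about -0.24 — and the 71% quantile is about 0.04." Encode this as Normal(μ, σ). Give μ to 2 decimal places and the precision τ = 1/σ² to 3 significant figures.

For Normal(μ,σ), the p-quantile is μ + z_p·σ. Here z_{0.07} = -1.476, z_{0.71} = 0.5534.
So -0.24 = μ − 1.476σ and 0.04 = μ + 0.5534σ.
Subtracting: σ = (0.04 − -0.24)/(0.5534 − (-1.476)) = 0.14.
Then μ = -0.24 − (-1.476)·0.14 = -0.04.
Precision τ = 1/σ² = 1/0.138² = 52.5.

μ = -0.04, τ = 52.5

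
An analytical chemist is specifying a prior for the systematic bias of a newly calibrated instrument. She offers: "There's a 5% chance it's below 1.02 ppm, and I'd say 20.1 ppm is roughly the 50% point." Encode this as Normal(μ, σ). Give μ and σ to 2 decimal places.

The p-quantile of Normal(μ,σ) is μ + z_p·σ, with z_{0.05} = -1.645 and z_{0.5} = 0.
Eliminate σ: μ = (z₂·x₁ − z₁·x₂)/(z₂ − z₁) = (0·1.02 − (-1.645)·20.1)/1.645 = 20.10.
Then σ = (x₂ − x₁)/(z₂ − z₁) = (20.1 − 1.02)/1.645 = 11.60.

μ = 20.10, σ = 11.60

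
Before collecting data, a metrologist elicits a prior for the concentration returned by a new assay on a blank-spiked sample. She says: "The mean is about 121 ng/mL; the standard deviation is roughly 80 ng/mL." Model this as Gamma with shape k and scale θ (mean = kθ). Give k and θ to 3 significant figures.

For Gamma(k, scale θ): mean = kθ, variance = kθ², so CV = 1/√k.
CV = SD/mean = 80/121 = 0.6612, hence k = 1/CV² = 2.29.
Then θ = mean/k = 121/2.29 = 52.9.

k ≈ 2.29, θ ≈ 52.9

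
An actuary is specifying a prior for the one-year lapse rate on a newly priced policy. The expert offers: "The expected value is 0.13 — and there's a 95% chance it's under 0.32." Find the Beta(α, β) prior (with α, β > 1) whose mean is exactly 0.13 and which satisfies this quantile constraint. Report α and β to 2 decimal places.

With mean 0.13 fixed, write α = 0.13s, β = 0.87s where s = α+β.
Need P(θ < 0.32) = 0.95 under Beta(0.13s, 0.87s). Normal approximation: (q−m)/√(m(1−m)/s) ≈ z_{0.95} = 1.64, so s ≈ 0.13·0.87·(1.64)²/(0.32−0.13)² = 8.5.
At s = 8.5: P(θ<0.32) ≈ 0.931. Adjusting to match 0.95 gives s ≈ 11.12.
So α = 0.13·11.12 ≈ 1.45, β = 0.87·11.12 ≈ 9.68.

α ≈ 1.45, β ≈ 9.68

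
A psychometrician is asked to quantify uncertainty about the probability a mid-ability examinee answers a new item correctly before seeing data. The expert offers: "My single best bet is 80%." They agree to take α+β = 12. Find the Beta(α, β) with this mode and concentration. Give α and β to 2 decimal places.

For α,β > 1 the Beta mode is (α−1)/(α+β−2). With α+β = 12, the mode is (α−1)/10.
Set (α−1)/10 = 0.8 → α = 1 + 0.8·10 = 9.00.
β = 12 − α = 3.00.

α = 9.00, β = 3.00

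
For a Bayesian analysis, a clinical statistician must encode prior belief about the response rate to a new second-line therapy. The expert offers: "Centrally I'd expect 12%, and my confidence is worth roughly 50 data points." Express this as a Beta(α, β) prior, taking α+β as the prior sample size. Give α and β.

Under the effective-sample-size interpretation, Beta(α, β) has prior mean α/(α+β) and prior sample size α+β.
So α+β = 50 and α/(α+β) = 0.12, giving α = 0.12·50 = 6 and β = 50 − 6 = 44.

α = 6, β = 44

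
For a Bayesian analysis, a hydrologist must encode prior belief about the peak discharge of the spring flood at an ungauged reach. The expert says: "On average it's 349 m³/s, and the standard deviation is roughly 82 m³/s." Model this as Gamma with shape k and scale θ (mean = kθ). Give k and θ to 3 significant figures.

For Gamma(k, scale θ): mean = kθ, variance = kθ², so CV = 1/√k.
CV = SD/mean = 82/349 = 0.235, hence k = 1/CV² = 18.1.
Then θ = mean/k = 349/18.1 = 19.3.

k ≈ 18.1, θ ≈ 19.3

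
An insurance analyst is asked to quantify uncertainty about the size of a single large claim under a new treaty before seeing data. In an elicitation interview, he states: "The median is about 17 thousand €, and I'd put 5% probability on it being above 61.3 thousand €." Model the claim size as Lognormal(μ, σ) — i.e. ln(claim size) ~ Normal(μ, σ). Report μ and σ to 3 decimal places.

If T ~ Lognormal(μ,σ) then ln T ~ Normal(μ,σ), so the p-quantile of ln T is μ + z_p·σ.
ln(17) = 2.833 and ln(61.3) = 4.116; z_{0.5} = 0, z_{0.95} = 1.645.
σ = (4.116 − 2.833)/(1.645 − (0)) = 0.780.
μ = 2.833 − (0)·0.780 = 2.833.

μ ≈ 2.833, σ ≈ 0.780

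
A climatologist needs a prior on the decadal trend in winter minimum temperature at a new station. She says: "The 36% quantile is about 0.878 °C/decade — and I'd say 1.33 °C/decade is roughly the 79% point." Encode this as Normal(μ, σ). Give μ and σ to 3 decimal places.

μ = 1.017, σ = 0.388

For Normal(μ,σ), the p-quantile is μ + z_p·σ. Here z_{0.36} = -0.3585, z_{0.79} = 0.8064.
So 0.878 = μ − 0.3585σ and 1.33 = μ + 0.8064σ.
Subtracting: σ = (1.33 − 0.878)/(0.8064 − (-0.3585)) = 0.388.
Then μ = 0.878 − (-0.3585)·0.388 = 1.017.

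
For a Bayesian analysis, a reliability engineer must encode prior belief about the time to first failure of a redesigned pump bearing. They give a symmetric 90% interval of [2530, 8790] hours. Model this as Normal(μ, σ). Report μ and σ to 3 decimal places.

μ = 5660.000, σ = 1902.905

A symmetric 90% interval runs μ ± z·σ with z = 1.645.
Half-width = 3130, so σ = 3130/1.645 = 1902.905.
μ is the interval midpoint, 5660.000.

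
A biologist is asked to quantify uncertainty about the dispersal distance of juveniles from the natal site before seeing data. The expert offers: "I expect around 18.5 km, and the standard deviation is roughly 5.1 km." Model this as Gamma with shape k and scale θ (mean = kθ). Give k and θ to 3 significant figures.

For Gamma(k, scale θ): mean = kθ, variance = kθ², so CV = 1/√k.
CV = SD/mean = 5.1/18.5 = 0.2757, hence k = 1/CV² = 13.2.
Then θ = mean/k = 18.5/13.2 = 1.41.

k ≈ 13.2, θ ≈ 1.41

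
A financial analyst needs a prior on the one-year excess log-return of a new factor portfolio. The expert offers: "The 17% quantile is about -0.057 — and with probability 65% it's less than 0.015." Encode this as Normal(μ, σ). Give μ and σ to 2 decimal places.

The p-quantile of Normal(μ,σ) is μ + z_p·σ, with z_{0.17} = -0.9542 and z_{0.65} = 0.3853.
Eliminate σ: μ = (z₂·x₁ − z₁·x₂)/(z₂ − z₁) = (0.3853·-0.057 − (-0.9542)·0.015)/1.339 = -0.01.
Then σ = (x₂ − x₁)/(z₂ − z₁) = (0.015 − -0.057)/1.339 = 0.05.

μ = -0.01, σ = 0.05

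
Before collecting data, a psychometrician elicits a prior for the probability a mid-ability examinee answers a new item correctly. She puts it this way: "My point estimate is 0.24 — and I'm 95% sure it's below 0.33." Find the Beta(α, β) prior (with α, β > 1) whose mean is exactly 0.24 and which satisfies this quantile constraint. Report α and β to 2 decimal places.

With mean 0.24 fixed, write α = 0.24s, β = 0.76s where s = α+β.
Need P(θ < 0.33) = 0.95 under Beta(0.24s, 0.76s). Normal approximation: (q−m)/√(m(1−m)/s) ≈ z_{0.95} = 1.64, so s ≈ 0.24·0.76·(1.64)²/(0.33−0.24)² = 60.9.
At s = 60.9: P(θ<0.33) ≈ 0.943. Adjusting to match 0.95 gives s ≈ 66.27.
So α = 0.24·66.27 ≈ 15.90, β = 0.76·66.27 ≈ 50.37.

α ≈ 15.90, β ≈ 50.37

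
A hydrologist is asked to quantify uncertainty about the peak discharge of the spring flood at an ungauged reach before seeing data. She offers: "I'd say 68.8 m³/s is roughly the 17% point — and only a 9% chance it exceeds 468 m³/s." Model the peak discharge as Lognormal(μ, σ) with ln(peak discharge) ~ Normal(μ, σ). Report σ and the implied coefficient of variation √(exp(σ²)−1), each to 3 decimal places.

If T ~ Lognormal(μ,σ) then ln T ~ Normal(μ,σ), so the p-quantile of ln T is μ + z_p·σ.
ln(68.8) = 4.231 and ln(468) = 6.148; z_{0.17} = -0.9542, z_{0.91} = 1.341.
σ = (6.148 − 4.231)/(1.341 − (-0.9542)) = 0.835.
μ = 4.231 − (-0.9542)·0.835 = 5.028.
CV = √(exp(σ²)−1) = √(exp(0.6980)−1) = 1.005.

σ ≈ 0.835, CV ≈ 1.005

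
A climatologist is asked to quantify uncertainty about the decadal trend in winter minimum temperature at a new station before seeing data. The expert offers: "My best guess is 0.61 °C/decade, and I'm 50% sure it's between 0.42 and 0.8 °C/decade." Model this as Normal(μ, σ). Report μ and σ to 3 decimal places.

μ = 0.610, σ = 0.282

A symmetric 50% interval runs μ ± z·σ with z = 0.6745.
Half-width = 0.19, so σ = 0.19/0.6745 = 0.282.
μ is the stated best guess, 0.610.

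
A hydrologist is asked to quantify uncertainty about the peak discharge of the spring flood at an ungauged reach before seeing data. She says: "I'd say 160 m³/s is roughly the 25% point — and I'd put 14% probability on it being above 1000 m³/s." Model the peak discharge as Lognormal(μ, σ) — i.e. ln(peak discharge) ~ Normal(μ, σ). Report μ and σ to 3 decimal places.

If T ~ Lognormal(μ,σ) then ln T ~ Normal(μ,σ), so the p-quantile of ln T is μ + z_p·σ.
ln(160) = 5.075 and ln(1000) = 6.908; z_{0.25} = -0.6745, z_{0.86} = 1.08.
σ = (6.908 − 5.075)/(1.08 − (-0.6745)) = 1.044.
μ = 5.075 − (-0.6745)·1.044 = 5.780.

μ ≈ 5.780, σ ≈ 1.044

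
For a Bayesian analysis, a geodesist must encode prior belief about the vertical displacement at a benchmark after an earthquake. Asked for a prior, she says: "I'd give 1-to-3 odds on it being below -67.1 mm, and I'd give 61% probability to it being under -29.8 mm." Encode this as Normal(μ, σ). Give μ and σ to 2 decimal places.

For Normal(μ,σ), the p-quantile is μ + z_p·σ. Here z_{0.25} = -0.6745, z_{0.61} = 0.2793.
So -67.1 = μ − 0.6745σ and -29.8 = μ + 0.2793σ.
Subtracting: σ = (-29.8 − -67.1)/(0.2793 − (-0.6745)) = 39.11.
Then μ = -67.1 − (-0.6745)·39.11 = -40.72.

μ = -40.72, σ = 39.11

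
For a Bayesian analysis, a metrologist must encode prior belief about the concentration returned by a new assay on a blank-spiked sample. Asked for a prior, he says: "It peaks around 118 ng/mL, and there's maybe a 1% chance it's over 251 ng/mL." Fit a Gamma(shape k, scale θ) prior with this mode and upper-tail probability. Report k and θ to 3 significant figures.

k ≈ 9.52, θ ≈ 13.8

Gamma(k,θ) with k>1 has mode (k−1)θ, so θ = 118/(k−1).
Need P(X < 251) = 0.99 with θ tied to k this way. Start at k = 2, θ = 118: P(X<251) ≈ 0.627.
Too low — raise k to concentrate. Iterating converges to k ≈ 9.52.
Then θ = 118/(9.52−1) ≈ 13.8.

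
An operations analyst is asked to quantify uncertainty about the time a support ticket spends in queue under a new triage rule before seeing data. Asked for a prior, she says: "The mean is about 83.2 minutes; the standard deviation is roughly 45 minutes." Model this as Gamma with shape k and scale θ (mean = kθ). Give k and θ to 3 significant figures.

k ≈ 3.42, θ ≈ 24.3

For Gamma(k, scale θ): mean = kθ, variance = kθ², so CV = 1/√k.
CV = SD/mean = 45/83.2 = 0.5409, hence k = 1/CV² = 3.42.
Then θ = mean/k = 83.2/3.42 = 24.3.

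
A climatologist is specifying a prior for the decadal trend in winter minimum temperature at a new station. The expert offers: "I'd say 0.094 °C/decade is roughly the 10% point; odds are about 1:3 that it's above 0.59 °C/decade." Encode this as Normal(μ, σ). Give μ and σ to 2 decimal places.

The p-quantile of Normal(μ,σ) is μ + z_p·σ, with z_{0.1} = -1.282 and z_{0.75} = 0.6745.
Eliminate σ: μ = (z₂·x₁ − z₁·x₂)/(z₂ − z₁) = (0.6745·0.094 − (-1.282)·0.59)/1.956 = 0.42.
Then σ = (x₂ − x₁)/(z₂ − z₁) = (0.59 − 0.094)/1.956 = 0.25.

μ = 0.42, σ = 0.25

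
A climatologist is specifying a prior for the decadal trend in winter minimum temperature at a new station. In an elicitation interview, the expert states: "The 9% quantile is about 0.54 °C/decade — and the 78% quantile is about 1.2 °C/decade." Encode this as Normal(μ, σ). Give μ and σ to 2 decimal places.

The p-quantile of Normal(μ,σ) is μ + z_p·σ, with z_{0.09} = -1.341 and z_{0.78} = 0.7722.
Eliminate σ: μ = (z₂·x₁ − z₁·x₂)/(z₂ − z₁) = (0.7722·0.54 − (-1.341)·1.2)/2.113 = 0.96.
Then σ = (x₂ − x₁)/(z₂ − z₁) = (1.2 − 0.54)/2.113 = 0.31.

μ = 0.96, σ = 0.31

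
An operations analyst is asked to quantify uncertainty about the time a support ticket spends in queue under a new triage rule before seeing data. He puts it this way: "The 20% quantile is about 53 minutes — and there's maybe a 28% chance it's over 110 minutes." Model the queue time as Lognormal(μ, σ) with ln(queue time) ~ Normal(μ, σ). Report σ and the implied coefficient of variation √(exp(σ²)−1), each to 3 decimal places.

σ ≈ 0.513, CV ≈ 0.548

If T ~ Lognormal(μ,σ) then ln T ~ Normal(μ,σ), so the p-quantile of ln T is μ + z_p·σ.
ln(53) = 3.97 and ln(110) = 4.7; z_{0.2} = -0.8416, z_{0.72} = 0.5828.
σ = (4.7 − 3.97)/(0.5828 − (-0.8416)) = 0.513.
μ = 3.97 − (-0.8416)·0.513 = 4.402.
CV = √(exp(σ²)−1) = √(exp(0.2628)−1) = 0.548.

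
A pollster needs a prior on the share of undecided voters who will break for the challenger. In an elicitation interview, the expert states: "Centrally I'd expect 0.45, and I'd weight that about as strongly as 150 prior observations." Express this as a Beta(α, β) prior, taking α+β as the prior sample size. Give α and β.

Under the effective-sample-size interpretation, Beta(α, β) has prior mean α/(α+β) and prior sample size α+β.
So α+β = 150 and α/(α+β) = 0.45, giving α = 0.45·150 = 67.5 and β = 150 − 67.5 = 82.5.

α = 67.5, β = 82.5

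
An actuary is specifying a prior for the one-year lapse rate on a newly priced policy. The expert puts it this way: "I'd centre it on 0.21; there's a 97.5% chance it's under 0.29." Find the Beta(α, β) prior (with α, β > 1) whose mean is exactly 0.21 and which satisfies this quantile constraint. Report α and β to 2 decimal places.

α ≈ 23.37, β ≈ 87.93

With mean 0.21 fixed, write α = 0.21s, β = 0.79s where s = α+β.
Need P(θ < 0.29) = 0.975 under Beta(0.21s, 0.79s). Normal approximation: (q−m)/√(m(1−m)/s) ≈ z_{0.975} = 1.96, so s ≈ 0.21·0.79·(1.96)²/(0.29−0.21)² = 99.6.
At s = 99.6: P(θ<0.29) ≈ 0.968. Adjusting to match 0.975 gives s ≈ 111.30.
So α = 0.21·111.30 ≈ 23.37, β = 0.79·111.30 ≈ 87.93.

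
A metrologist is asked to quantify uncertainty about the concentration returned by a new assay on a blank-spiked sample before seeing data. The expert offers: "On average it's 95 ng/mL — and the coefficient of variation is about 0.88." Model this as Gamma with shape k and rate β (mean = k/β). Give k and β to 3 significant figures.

For Gamma(k, rate β): mean = k/β, variance = k/β², so CV = 1/√k.
CV = 0.88, hence k = 1/CV² = 1.29.
Then β = k/mean = 1.29/95 = 0.0136.

k ≈ 1.29, β ≈ 0.0136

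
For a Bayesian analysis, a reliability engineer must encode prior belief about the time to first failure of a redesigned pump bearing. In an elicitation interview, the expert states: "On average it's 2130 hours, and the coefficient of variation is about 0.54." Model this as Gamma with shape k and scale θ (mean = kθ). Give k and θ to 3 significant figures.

For Gamma(k, scale θ): mean = kθ, variance = kθ², so CV = 1/√k.
CV = 0.54, hence k = 1/CV² = 3.43.
Then θ = mean/k = 2130/3.43 = 621.

k ≈ 3.43, θ ≈ 621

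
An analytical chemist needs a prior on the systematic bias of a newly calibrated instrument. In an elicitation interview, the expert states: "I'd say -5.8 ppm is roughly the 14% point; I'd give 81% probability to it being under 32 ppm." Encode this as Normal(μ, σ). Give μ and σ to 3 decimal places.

μ = 15.054, σ = 19.303

For Normal(μ,σ), the p-quantile is μ + z_p·σ. Here z_{0.14} = -1.08, z_{0.81} = 0.8779.
So -5.8 = μ − 1.08σ and 32 = μ + 0.8779σ.
Subtracting: σ = (32 − -5.8)/(0.8779 − (-1.08)) = 19.303.
Then μ = -5.8 − (-1.08)·19.303 = 15.054.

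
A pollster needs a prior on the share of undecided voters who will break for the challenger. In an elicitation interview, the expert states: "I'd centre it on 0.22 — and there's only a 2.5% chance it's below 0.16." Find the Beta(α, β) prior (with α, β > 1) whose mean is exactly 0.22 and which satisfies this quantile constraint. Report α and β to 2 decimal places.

α ≈ 35.86, β ≈ 127.15

With mean 0.22 fixed, write α = 0.22s, β = 0.78s where s = α+β.
Need P(θ < 0.16) = 0.025 under Beta(0.22s, 0.78s). Normal approximation: (q−m)/√(m(1−m)/s) ≈ z_{0.025} = -1.96, so s ≈ 0.22·0.78·(-1.96)²/(0.16−0.22)² = 183.1.
At s = 183.1: P(θ<0.16) ≈ 0.019. Adjusting to match 0.025 gives s ≈ 163.01.
So α = 0.22·163.01 ≈ 35.86, β = 0.78·163.01 ≈ 127.15.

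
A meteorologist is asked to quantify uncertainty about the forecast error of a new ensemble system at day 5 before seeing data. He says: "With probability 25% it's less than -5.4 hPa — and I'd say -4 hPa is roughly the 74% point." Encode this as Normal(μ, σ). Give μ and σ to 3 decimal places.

μ = -4.683, σ = 1.062

For Normal(μ,σ), the p-quantile is μ + z_p·σ. Here z_{0.25} = -0.6745, z_{0.74} = 0.6433.
So -5.4 = μ − 0.6745σ and -4 = μ + 0.6433σ.
Subtracting: σ = (-4 − -5.4)/(0.6433 − (-0.6745)) = 1.062.
Then μ = -5.4 − (-0.6745)·1.062 = -4.683.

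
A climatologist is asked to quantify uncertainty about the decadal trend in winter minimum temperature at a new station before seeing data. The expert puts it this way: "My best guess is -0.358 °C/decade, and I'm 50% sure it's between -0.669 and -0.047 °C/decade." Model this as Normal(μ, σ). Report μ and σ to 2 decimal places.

A symmetric 50% interval runs μ ± z·σ with z = 0.6745.
Half-width = 0.311, so σ = 0.311/0.6745 = 0.46.
μ is the stated best guess, -0.36.

μ = -0.36, σ = 0.46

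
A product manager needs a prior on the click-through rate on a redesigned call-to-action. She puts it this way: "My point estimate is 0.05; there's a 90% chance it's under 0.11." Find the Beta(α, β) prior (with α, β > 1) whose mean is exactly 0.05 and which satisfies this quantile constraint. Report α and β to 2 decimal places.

With mean 0.05 fixed, write α = 0.05s, β = 0.95s where s = α+β.
Need P(θ < 0.11) = 0.9 under Beta(0.05s, 0.95s). Normal approximation: (q−m)/√(m(1−m)/s) ≈ z_{0.9} = 1.28, so s ≈ 0.05·0.95·(1.28)²/(0.11−0.05)² = 21.7.
At s = 21.7: P(θ<0.11) ≈ 0.896. Adjusting to match 0.9 gives s ≈ 23.11.
So α = 0.05·23.11 ≈ 1.16, β = 0.95·23.11 ≈ 21.96.

α ≈ 1.16, β ≈ 21.96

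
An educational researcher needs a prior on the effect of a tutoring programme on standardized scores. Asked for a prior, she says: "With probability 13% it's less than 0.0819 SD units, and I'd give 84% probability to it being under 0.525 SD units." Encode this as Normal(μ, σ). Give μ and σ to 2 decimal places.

μ = 0.32, σ = 0.21

For Normal(μ,σ), the p-quantile is μ + z_p·σ. Here z_{0.13} = -1.126, z_{0.84} = 0.9945.
So 0.0819 = μ − 1.126σ and 0.525 = μ + 0.9945σ.
Subtracting: σ = (0.525 − 0.0819)/(0.9945 − (-1.126)) = 0.21.
Then μ = 0.0819 − (-1.126)·0.21 = 0.32.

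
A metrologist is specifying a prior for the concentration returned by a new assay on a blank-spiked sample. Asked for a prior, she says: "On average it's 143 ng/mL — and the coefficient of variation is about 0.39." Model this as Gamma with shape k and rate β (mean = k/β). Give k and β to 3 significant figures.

For Gamma(k, rate β): mean = k/β, variance = k/β², so CV = 1/√k.
CV = 0.39, hence k = 1/CV² = 6.57.
Then β = k/mean = 6.57/143 = 0.046.

k ≈ 6.57, β ≈ 0.046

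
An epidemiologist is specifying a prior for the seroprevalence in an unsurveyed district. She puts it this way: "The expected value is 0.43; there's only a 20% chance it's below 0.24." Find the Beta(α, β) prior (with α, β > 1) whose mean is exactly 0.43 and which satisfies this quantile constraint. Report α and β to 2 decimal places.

With mean 0.43 fixed, write α = 0.43s, β = 0.57s where s = α+β.
Need P(θ < 0.24) = 0.2 under Beta(0.43s, 0.57s). Normal approximation: (q−m)/√(m(1−m)/s) ≈ z_{0.2} = -0.842, so s ≈ 0.43·0.57·(-0.842)²/(0.24−0.43)² = 4.8.
At s = 4.8: P(θ<0.24) ≈ 0.205. Adjusting to match 0.2 gives s ≈ 4.97.
So α = 0.43·4.97 ≈ 2.14, β = 0.57·4.97 ≈ 2.84.

α ≈ 2.14, β ≈ 2.84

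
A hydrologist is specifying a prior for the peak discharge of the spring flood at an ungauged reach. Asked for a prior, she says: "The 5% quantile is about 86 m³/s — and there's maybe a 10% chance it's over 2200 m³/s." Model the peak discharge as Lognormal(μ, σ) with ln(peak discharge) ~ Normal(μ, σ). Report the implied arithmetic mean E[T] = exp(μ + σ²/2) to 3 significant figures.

E[T] ≈ 983 m³/s

If T ~ Lognormal(μ,σ) then ln T ~ Normal(μ,σ), so the p-quantile of ln T is μ + z_p·σ.
ln(86) = 4.454 and ln(2200) = 7.696; z_{0.05} = -1.645, z_{0.9} = 1.282.
σ = (7.696 − 4.454)/(1.282 − (-1.645)) = 1.108.
μ = 4.454 − (-1.645)·1.108 = 6.277.
E[T] = exp(μ + σ²/2) = exp(6.277 + 0.6136) = 983 m³/s.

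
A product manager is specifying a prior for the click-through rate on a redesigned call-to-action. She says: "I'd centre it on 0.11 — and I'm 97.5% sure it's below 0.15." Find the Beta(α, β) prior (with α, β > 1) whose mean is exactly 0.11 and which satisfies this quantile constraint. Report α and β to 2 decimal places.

α ≈ 29.53, β ≈ 238.95

With mean 0.11 fixed, write α = 0.11s, β = 0.89s where s = α+β.
Need P(θ < 0.15) = 0.975 under Beta(0.11s, 0.89s). Normal approximation: (q−m)/√(m(1−m)/s) ≈ z_{0.975} = 1.96, so s ≈ 0.11·0.89·(1.96)²/(0.15−0.11)² = 235.0.
At s = 235.0: P(θ<0.15) ≈ 0.967. Adjusting to match 0.975 gives s ≈ 268.49.
So α = 0.11·268.49 ≈ 29.53, β = 0.89·268.49 ≈ 238.95.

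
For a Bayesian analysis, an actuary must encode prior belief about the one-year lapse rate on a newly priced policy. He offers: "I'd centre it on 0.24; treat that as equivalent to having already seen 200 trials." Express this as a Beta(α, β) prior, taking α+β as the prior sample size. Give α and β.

Under the effective-sample-size interpretation, Beta(α, β) has prior mean α/(α+β) and prior sample size α+β.
So α+β = 200 and α/(α+β) = 0.24, giving α = 0.24·200 = 48 and β = 200 − 48 = 152.

α = 48, β = 152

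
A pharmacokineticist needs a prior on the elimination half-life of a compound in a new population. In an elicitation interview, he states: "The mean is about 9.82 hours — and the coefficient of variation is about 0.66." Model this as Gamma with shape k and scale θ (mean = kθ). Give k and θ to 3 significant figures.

For Gamma(k, scale θ): mean = kθ, variance = kθ², so CV = 1/√k.
CV = 0.66, hence k = 1/CV² = 2.3.
Then θ = mean/k = 9.82/2.3 = 4.28.

k ≈ 2.3, θ ≈ 4.28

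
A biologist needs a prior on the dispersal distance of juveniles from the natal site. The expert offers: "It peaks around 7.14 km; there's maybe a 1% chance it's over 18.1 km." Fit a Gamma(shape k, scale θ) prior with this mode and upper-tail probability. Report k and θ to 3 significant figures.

Gamma(k,θ) with k>1 has mode (k−1)θ, so θ = 7.14/(k−1).
Need P(X < 18.1) = 0.99 with θ tied to k this way. Start at k = 2, θ = 7.14: P(X<18.1) ≈ 0.720.
Too low — raise k to concentrate. Iterating converges to k ≈ 6.41.
Then θ = 7.14/(6.41−1) ≈ 1.32.

k ≈ 6.41, θ ≈ 1.32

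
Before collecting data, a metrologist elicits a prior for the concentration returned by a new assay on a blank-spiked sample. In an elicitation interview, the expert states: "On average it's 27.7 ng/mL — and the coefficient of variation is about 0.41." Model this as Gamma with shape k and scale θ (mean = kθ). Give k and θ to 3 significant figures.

k ≈ 5.95, θ ≈ 4.66

For Gamma(k, scale θ): mean = kθ, variance = kθ², so CV = 1/√k.
CV = 0.41, hence k = 1/CV² = 5.95.
Then θ = mean/k = 27.7/5.95 = 4.66.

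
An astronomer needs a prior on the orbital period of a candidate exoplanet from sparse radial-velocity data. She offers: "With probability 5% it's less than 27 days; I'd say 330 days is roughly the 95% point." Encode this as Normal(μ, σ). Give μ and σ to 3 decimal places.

The p-quantile of Normal(μ,σ) is μ + z_p·σ, with z_{0.05} = -1.645 and z_{0.95} = 1.645.
Eliminate σ: μ = (z₂·x₁ − z₁·x₂)/(z₂ − z₁) = (1.645·27 − (-1.645)·330)/3.29 = 178.500.
Then σ = (x₂ − x₁)/(z₂ − z₁) = (330 − 27)/3.29 = 92.105.

μ = 178.500, σ = 92.105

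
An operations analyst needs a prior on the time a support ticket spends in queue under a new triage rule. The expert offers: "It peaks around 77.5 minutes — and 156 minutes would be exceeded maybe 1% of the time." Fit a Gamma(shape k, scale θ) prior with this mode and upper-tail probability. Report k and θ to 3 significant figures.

Gamma(k,θ) with k>1 has mode (k−1)θ, so θ = 77.5/(k−1).
Need P(X < 156) = 0.99 with θ tied to k this way. Start at k = 2, θ = 77.5: P(X<156) ≈ 0.597.
Too low — raise k to concentrate. Iterating converges to k ≈ 11.
Then θ = 77.5/(11−1) ≈ 7.73.

k ≈ 11, θ ≈ 7.73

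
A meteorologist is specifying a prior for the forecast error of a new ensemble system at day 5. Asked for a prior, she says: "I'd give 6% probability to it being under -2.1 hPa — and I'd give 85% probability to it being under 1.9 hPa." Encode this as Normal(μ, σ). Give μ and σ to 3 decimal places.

μ = 0.300, σ = 1.544

The p-quantile of Normal(μ,σ) is μ + z_p·σ, with z_{0.06} = -1.555 and z_{0.85} = 1.036.
Eliminate σ: μ = (z₂·x₁ − z₁·x₂)/(z₂ − z₁) = (1.036·-2.1 − (-1.555)·1.9)/2.591 = 0.300.
Then σ = (x₂ − x₁)/(z₂ − z₁) = (1.9 − -2.1)/2.591 = 1.544.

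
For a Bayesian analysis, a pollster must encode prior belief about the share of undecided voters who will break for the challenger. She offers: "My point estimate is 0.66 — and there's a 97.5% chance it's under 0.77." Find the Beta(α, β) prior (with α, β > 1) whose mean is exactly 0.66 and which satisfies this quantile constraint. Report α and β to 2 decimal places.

α ≈ 42.21, β ≈ 21.74

With mean 0.66 fixed, write α = 0.66s, β = 0.34s where s = α+β.
Need P(θ < 0.77) = 0.975 under Beta(0.66s, 0.34s). Normal approximation: (q−m)/√(m(1−m)/s) ≈ z_{0.975} = 1.96, so s ≈ 0.66·0.34·(1.96)²/(0.77−0.66)² = 71.2.
At s = 71.2: P(θ<0.77) ≈ 0.981. Adjusting to match 0.975 gives s ≈ 63.95.
So α = 0.66·63.95 ≈ 42.21, β = 0.34·63.95 ≈ 21.74.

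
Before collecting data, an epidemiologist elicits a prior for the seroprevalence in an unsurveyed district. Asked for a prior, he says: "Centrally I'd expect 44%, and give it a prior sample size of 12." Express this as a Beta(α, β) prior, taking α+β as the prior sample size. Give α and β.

α = 5.28, β = 6.72

Under the effective-sample-size interpretation, Beta(α, β) has prior mean α/(α+β) and prior sample size α+β.
So α+β = 12 and α/(α+β) = 0.44, giving α = 0.44·12 = 5.28 and β = 12 − 5.28 = 6.72.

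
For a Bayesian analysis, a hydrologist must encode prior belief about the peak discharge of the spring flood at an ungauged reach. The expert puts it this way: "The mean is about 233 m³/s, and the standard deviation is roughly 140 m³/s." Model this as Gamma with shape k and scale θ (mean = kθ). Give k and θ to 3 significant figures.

For Gamma(k, scale θ): mean = kθ, variance = kθ², so CV = 1/√k.
CV = SD/mean = 140/233 = 0.6009, hence k = 1/CV² = 2.77.
Then θ = mean/k = 233/2.77 = 84.1.

k ≈ 2.77, θ ≈ 84.1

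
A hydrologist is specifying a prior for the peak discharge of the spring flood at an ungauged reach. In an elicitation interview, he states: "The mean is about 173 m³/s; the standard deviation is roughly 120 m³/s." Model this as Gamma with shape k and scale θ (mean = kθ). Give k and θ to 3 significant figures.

For Gamma(k, scale θ): mean = kθ, variance = kθ², so CV = 1/√k.
CV = SD/mean = 120/173 = 0.6936, hence k = 1/CV² = 2.08.
Then θ = mean/k = 173/2.08 = 83.2.

k ≈ 2.08, θ ≈ 83.2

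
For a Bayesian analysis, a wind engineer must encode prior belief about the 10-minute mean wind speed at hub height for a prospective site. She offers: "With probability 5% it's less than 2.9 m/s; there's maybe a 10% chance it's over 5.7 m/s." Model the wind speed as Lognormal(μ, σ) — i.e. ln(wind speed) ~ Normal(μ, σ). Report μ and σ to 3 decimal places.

μ ≈ 1.445, σ ≈ 0.231

If T ~ Lognormal(μ,σ) then ln T ~ Normal(μ,σ), so the p-quantile of ln T is μ + z_p·σ.
ln(2.9) = 1.065 and ln(5.7) = 1.74; z_{0.05} = -1.645, z_{0.9} = 1.282.
σ = (1.74 − 1.065)/(1.282 − (-1.645)) = 0.231.
μ = 1.065 − (-1.645)·0.231 = 1.445.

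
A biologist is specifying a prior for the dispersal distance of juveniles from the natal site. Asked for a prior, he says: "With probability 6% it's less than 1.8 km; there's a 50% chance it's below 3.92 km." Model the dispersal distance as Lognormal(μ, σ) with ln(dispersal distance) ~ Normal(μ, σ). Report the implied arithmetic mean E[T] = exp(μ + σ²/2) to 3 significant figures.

E[T] ≈ 4.44 km

If T ~ Lognormal(μ,σ) then ln T ~ Normal(μ,σ), so the p-quantile of ln T is μ + z_p·σ.
ln(1.8) = 0.5878 and ln(3.92) = 1.366; z_{0.06} = -1.555, z_{0.5} = 0.
σ = (1.366 − 0.5878)/(0 − (-1.555)) = 0.501.
μ = 0.5878 − (-1.555)·0.501 = 1.366.
E[T] = exp(μ + σ²/2) = exp(1.366 + 0.1253) = 4.44 km.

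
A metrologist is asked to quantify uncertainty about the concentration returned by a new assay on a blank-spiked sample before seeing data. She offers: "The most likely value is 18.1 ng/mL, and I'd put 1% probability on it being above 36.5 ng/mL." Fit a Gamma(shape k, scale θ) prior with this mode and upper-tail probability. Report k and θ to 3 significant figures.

k ≈ 11, θ ≈ 1.82

Gamma(k,θ) with k>1 has mode (k−1)θ, so θ = 18.1/(k−1).
Need P(X < 36.5) = 0.99 with θ tied to k this way. Start at k = 2, θ = 18.1: P(X<36.5) ≈ 0.598.
Too low — raise k to concentrate. Iterating converges to k ≈ 11.
Then θ = 18.1/(11−1) ≈ 1.82.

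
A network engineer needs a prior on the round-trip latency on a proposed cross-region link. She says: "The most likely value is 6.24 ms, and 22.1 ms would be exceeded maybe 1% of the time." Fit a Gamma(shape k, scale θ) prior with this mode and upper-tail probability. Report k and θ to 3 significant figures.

Gamma(k,θ) with k>1 has mode (k−1)θ, so θ = 6.24/(k−1).
Need P(X < 22.1) = 0.99 with θ tied to k this way. Start at k = 2, θ = 6.24: P(X<22.1) ≈ 0.868.
Too low — raise k to concentrate. Iterating converges to k ≈ 3.7.
Then θ = 6.24/(3.7−1) ≈ 2.31.

k ≈ 3.7, θ ≈ 2.31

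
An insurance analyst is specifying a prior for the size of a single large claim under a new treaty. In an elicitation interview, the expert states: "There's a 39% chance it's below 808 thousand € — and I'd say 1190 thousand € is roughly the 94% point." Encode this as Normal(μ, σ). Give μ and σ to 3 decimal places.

For Normal(μ,σ), the p-quantile is μ + z_p·σ. Here z_{0.39} = -0.2793, z_{0.94} = 1.555.
So 808 = μ − 0.2793σ and 1190 = μ + 1.555σ.
Subtracting: σ = (1190 − 808)/(1.555 − (-0.2793)) = 208.277.
Then μ = 808 − (-0.2793)·208.277 = 866.176.

μ = 866.176, σ = 208.277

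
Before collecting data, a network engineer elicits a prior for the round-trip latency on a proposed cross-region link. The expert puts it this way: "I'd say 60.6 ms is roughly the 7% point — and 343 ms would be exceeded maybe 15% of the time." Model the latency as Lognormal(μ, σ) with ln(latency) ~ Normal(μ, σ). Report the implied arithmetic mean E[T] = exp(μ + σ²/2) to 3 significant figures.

E[T] ≈ 213 ms

If T ~ Lognormal(μ,σ) then ln T ~ Normal(μ,σ), so the p-quantile of ln T is μ + z_p·σ.
ln(60.6) = 4.104 and ln(343) = 5.838; z_{0.07} = -1.476, z_{0.85} = 1.036.
σ = (5.838 − 4.104)/(1.036 − (-1.476)) = 0.690.
μ = 4.104 − (-1.476)·0.690 = 5.123.
E[T] = exp(μ + σ²/2) = exp(5.123 + 0.2381) = 213 ms.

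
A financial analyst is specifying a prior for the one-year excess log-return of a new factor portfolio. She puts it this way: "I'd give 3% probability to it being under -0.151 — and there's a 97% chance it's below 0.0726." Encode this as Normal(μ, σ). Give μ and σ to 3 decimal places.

The p-quantile of Normal(μ,σ) is μ + z_p·σ, with z_{0.03} = -1.881 and z_{0.97} = 1.881.
Eliminate σ: μ = (z₂·x₁ − z₁·x₂)/(z₂ − z₁) = (1.881·-0.151 − (-1.881)·0.0726)/3.762 = -0.039.
Then σ = (x₂ − x₁)/(z₂ − z₁) = (0.0726 − -0.151)/3.762 = 0.059.

μ = -0.039, σ = 0.059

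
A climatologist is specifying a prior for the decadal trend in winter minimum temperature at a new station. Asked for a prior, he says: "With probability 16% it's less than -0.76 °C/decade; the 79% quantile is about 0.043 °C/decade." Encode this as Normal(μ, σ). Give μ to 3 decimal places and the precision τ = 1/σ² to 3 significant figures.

μ = -0.317, τ = 5.03

The p-quantile of Normal(μ,σ) is μ + z_p·σ, with z_{0.16} = -0.9945 and z_{0.79} = 0.8064.
Eliminate σ: μ = (z₂·x₁ − z₁·x₂)/(z₂ − z₁) = (0.8064·-0.76 − (-0.9945)·0.043)/1.801 = -0.317.
Then σ = (x₂ − x₁)/(z₂ − z₁) = (0.043 − -0.76)/1.801 = 0.446.
Precision τ = 1/σ² = 1/0.4459² = 5.03.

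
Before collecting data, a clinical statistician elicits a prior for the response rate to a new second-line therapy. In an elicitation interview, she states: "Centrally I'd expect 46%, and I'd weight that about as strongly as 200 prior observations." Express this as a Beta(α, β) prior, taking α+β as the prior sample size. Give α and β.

α = 92, β = 108

Under the effective-sample-size interpretation, Beta(α, β) has prior mean α/(α+β) and prior sample size α+β.
So α+β = 200 and α/(α+β) = 0.46, giving α = 0.46·200 = 92 and β = 200 − 92 = 108.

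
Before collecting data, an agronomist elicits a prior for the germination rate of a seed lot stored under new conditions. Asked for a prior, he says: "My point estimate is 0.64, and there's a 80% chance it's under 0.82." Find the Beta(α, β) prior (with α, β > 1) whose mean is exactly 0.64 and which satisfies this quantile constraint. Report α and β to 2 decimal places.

α ≈ 3.34, β ≈ 1.88

With mean 0.64 fixed, write α = 0.64s, β = 0.36s where s = α+β.
Need P(θ < 0.82) = 0.8 under Beta(0.64s, 0.36s). Normal approximation: (q−m)/√(m(1−m)/s) ≈ z_{0.8} = 0.842, so s ≈ 0.64·0.36·(0.842)²/(0.82−0.64)² = 5.0.
At s = 5.0: P(θ<0.82) ≈ 0.795. Adjusting to match 0.8 gives s ≈ 5.21.
So α = 0.64·5.21 ≈ 3.34, β = 0.36·5.21 ≈ 1.88.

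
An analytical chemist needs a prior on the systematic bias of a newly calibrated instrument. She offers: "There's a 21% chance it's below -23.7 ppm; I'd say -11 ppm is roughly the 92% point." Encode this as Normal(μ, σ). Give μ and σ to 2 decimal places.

μ = -19.07, σ = 5.74

The p-quantile of Normal(μ,σ) is μ + z_p·σ, with z_{0.21} = -0.8064 and z_{0.92} = 1.405.
Eliminate σ: μ = (z₂·x₁ − z₁·x₂)/(z₂ − z₁) = (1.405·-23.7 − (-0.8064)·-11)/2.211 = -19.07.
Then σ = (x₂ − x₁)/(z₂ − z₁) = (-11 − -23.7)/2.211 = 5.74.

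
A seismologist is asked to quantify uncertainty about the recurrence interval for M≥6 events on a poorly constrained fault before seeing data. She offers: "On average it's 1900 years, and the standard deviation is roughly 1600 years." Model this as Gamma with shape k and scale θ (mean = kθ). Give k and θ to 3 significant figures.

k ≈ 1.41, θ ≈ 1350

For Gamma(k, scale θ): mean = kθ, variance = kθ², so CV = 1/√k.
CV = SD/mean = 1600/1900 = 0.8421, hence k = 1/CV² = 1.41.
Then θ = mean/k = 1900/1.41 = 1350.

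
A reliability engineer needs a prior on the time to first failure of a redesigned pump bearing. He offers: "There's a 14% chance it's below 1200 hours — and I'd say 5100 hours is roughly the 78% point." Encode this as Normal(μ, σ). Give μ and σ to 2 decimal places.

For Normal(μ,σ), the p-quantile is μ + z_p·σ. Here z_{0.14} = -1.08, z_{0.78} = 0.7722.
So 1200 = μ − 1.08σ and 5100 = μ + 0.7722σ.
Subtracting: σ = (5100 − 1200)/(0.7722 − (-1.08)) = 2105.25.
Then μ = 1200 − (-1.08)·2105.25 = 3474.34.

μ = 3474.34, σ = 2105.25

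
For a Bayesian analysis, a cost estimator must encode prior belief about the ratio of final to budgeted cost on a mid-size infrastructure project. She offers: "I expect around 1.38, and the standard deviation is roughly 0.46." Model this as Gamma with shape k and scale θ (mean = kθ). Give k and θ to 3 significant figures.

For Gamma(k, scale θ): mean = kθ, variance = kθ², so CV = 1/√k.
CV = SD/mean = 0.46/1.38 = 0.3333, hence k = 1/CV² = 9.
Then θ = mean/k = 1.38/9 = 0.153.

k ≈ 9, θ ≈ 0.153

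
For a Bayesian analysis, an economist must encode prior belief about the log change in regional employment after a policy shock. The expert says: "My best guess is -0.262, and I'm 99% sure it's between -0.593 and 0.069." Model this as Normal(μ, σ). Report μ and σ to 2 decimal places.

A symmetric 99% interval runs μ ± z·σ with z = 2.576.
Half-width = 0.331, so σ = 0.331/2.576 = 0.13.
μ is the stated best guess, -0.26.

μ = -0.26, σ = 0.13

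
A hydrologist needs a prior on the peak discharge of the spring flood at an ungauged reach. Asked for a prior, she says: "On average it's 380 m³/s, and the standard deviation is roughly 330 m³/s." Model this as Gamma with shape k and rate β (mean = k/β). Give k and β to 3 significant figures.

k ≈ 1.33, β ≈ 0.00349

For Gamma(k, rate β): mean = k/β, variance = k/β², so CV = 1/√k.
CV = SD/mean = 330/380 = 0.8684, hence k = 1/CV² = 1.33.
Then β = k/mean = 1.33/380 = 0.00349.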